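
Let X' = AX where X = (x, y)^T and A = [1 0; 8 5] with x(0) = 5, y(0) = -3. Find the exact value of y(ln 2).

204

A = [[1,0],[8,5]]; eigenvalues λ = 5, 1.
Eigenvectors: (0,-1) for λ=5, (1,-2) for λ=1.
From the initial condition, c_1 = -7, c_2 = 5.
y(ln 2) = (-7)(2^5)(-1) + (5)(2^1)(-2) = 204.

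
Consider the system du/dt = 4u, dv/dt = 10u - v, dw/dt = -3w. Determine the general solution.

Coefficient matrix A = [[4, 0, 0], [10, -1, 0], [0, 0, -3]].
det(A - λI) = 0 gives eigenvalues λ = 4, -1, -3.
For λ=4: eigenvector (1,2,0).
For λ=-1: eigenvector (0,1,0).
For λ=-3: eigenvector (0,0,1).
General solution: K_1e^(4t)(1,2,0) + K_2e^(-t)(0,1,0) + K_3e^(-3t)(0,0,1).

u(t) = K_1e^(4t), v(t) = 2K_1e^(4t) + K_2e^(-t), w(t) = K_3e^(-3t)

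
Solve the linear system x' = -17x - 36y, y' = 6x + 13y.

Coefficient matrix A = [[-17, -36], [6, 13]].
Characteristic polynomial det(A - λI) = λ^2 + 4λ - 5 = 0.
Eigenvalues λ = 1, -5.
For λ=1: (A-λI) row 1 is [-18, -36], so an eigenvector is (2, -1).
For λ=-5: (A-λI) row 1 is [-12, -36], so an eigenvector is (-3, 1).
General solution: K_1e^(t)(2,-1) + K_2e^(-5t)(-3,1).

x(t) = 2K_1e^(t) - 3K_2e^(-5t), y(t) = -K_1e^(t) + K_2e^(-5t)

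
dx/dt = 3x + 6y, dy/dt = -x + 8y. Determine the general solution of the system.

x(t) = 2c_1e^(6t) - 3c_2e^(5t), y(t) = c_1e^(6t) - c_2e^(5t)

Coefficient matrix A = [[3, 6], [-1, 8]].
Characteristic polynomial det(A - λI) = λ^2 - 11λ + 30 = 0.
Eigenvalues λ = 6, 5.
For λ=6: (A-λI) row 1 is [-3, 6], so an eigenvector is (2, 1).
For λ=5: (A-λI) row 1 is [-2, 6], so an eigenvector is (-3, -1).
General solution: c_1e^(6t)(2,1) + c_2e^(5t)(-3,-1).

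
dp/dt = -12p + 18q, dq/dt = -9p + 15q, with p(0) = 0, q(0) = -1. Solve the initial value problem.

Coefficient matrix A = [[-12, 18], [-9, 15]].
Characteristic polynomial det(A - λI) = λ^2 - 3λ - 18 = 0.
Eigenvalues λ = -3, 6.
For λ=-3: (A-λI) row 1 is [-9, 18], so an eigenvector is (2, 1).
For λ=6: (A-λI) row 1 is [-18, 18], so an eigenvector is (-1, -1).
General solution: K_1e^(-3t)(2,1) + K_2e^(6t)(-1,-1).
Applying p(0)=0, q(0)=-1 gives K_1=1, K_2=2.

p(t) = -2e^(6t) + 2e^(-3t), q(t) = -2e^(6t) + e^(-3t)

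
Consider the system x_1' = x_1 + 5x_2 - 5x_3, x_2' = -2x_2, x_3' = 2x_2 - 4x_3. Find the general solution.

x_1(t) = c_1e^(t) + c_3e^(-4t), x_2(t) = c_2e^(-2t), x_3(t) = c_2e^(-2t) + c_3e^(-4t)

Coefficient matrix A = [[1, 5, -5], [0, -2, 0], [0, 2, -4]].
det(A - λI) = 0 gives eigenvalues λ = 1, -2, -4.
For λ=1: eigenvector (1,0,0).
For λ=-2: eigenvector (0,1,1).
For λ=-4: eigenvector (1,0,1).
General solution: c_1e^(t)(1,0,0) + c_2e^(-2t)(0,1,1) + c_3e^(-4t)(1,0,1).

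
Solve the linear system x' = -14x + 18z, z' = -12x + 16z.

x(t) = -K_1e^(4t) + 3K_2e^(-2t), z(t) = -K_1e^(4t) + 2K_2e^(-2t)

Coefficient matrix A = [[-14, 18], [-12, 16]].
Characteristic polynomial det(A - λI) = λ^2 - 2λ - 8 = 0.
Eigenvalues λ = 4, -2.
For λ=4: (A-λI) row 1 is [-18, 18], so an eigenvector is (-1, -1).
For λ=-2: (A-λI) row 1 is [-12, 18], so an eigenvector is (3, 2).
General solution: K_1e^(4t)(-1,-1) + K_2e^(-2t)(3,2).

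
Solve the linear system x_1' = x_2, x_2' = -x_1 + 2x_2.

Coefficient matrix A = [[0, 1], [-1, 2]].
Characteristic polynomial det(A - λI) = λ^2 - 2λ + 1 = 0.
Single eigenvalue λ = 1 with algebraic multiplicity 2.
Eigenvector v = (-1,-1); generalized eigenvector w with (A-λI)w=v is (2,1).
General solution: e^(t)[K_1·v + K_2·(t·v + w)].

x_1(t) = -K_1e^(t) - K_2te^(t) + 2K_2e^(t), x_2(t) = -K_1e^(t) - K_2te^(t) + K_2e^(t)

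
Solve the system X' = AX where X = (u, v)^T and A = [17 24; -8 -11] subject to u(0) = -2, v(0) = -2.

Coefficient matrix A = [[17, 24], [-8, -11]].
Characteristic polynomial det(A - λI) = λ^2 - 6λ + 5 = 0.
Eigenvalues λ = 1, 5.
For λ=1: (A-λI) row 1 is [16, 24], so an eigenvector is (-3, 2).
For λ=5: (A-λI) row 1 is [12, 24], so an eigenvector is (2, -1).
General solution: K_1e^(t)(-3,2) + K_2e^(5t)(2,-1).
Applying u(0)=-2, v(0)=-2 gives K_1=-6, K_2=-10.

u(t) = -20e^(5t) + 18e^(t), v(t) = 10e^(5t) - 12e^(t)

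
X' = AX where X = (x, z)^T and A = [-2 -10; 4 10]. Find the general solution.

x(t) = 2c_1e^(4t)sin(2t) + c_1e^(4t)cos(2t) + c_2e^(4t)sin(2t) - 2c_2e^(4t)cos(2t), z(t) = -c_1e^(4t)sin(2t) - c_1e^(4t)cos(2t) - c_2e^(4t)sin(2t) + c_2e^(4t)cos(2t)

Coefficient matrix A = [[-2, -10], [4, 10]].
Characteristic polynomial det(A - λI) = λ^2 - 8λ + 20 = 0.
Eigenvalues λ = 4 ± 2i (complex conjugate pair).
For λ=4+2i: an eigenvector is (1,-1) - i(2,-1) = (1 - 2i, -1 + i).
A real fundamental pair from Re and Im of e^((4+2i)t)v: X_1 = e^(4t)(cos(2t)·(1,-1) + sin(2t)·(2,-1)), X_2 = e^(4t)(sin(2t)·(1,-1) - cos(2t)·(2,-1)).
General solution: c_1X_1 + c_2X_2.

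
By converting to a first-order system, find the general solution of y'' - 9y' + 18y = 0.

y(t) = K_1e^(3t) + K_2e^(6t)

Let x_1 = y, x_2 = y'. Then x_1' = x_2 and x_2' = -18x_1 + 9x_2.
A = [[0,1],[-18,9]]; det(A-λI) = λ^2 - 9λ + 18.
Eigenvalues λ = 3, 6 with eigenvectors (1,3), (1,6).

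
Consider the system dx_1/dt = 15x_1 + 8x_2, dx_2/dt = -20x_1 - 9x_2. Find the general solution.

Coefficient matrix A = [[15, 8], [-20, -9]].
Characteristic polynomial det(A - λI) = λ^2 - 6λ + 25 = 0.
Eigenvalues λ = 3 ± 4i (complex conjugate pair).
For λ=3+4i: an eigenvector is (1,-1) - i(1,-2) = (1 - i, -1 + 2i).
A real fundamental pair from Re and Im of e^((3+4i)t)v: X_1 = e^(3t)(cos(4t)·(1,-1) + sin(4t)·(1,-2)), X_2 = e^(3t)(sin(4t)·(1,-1) - cos(4t)·(1,-2)).
General solution: K_1X_1 + K_2X_2.

x_1(t) = K_1e^(3t)sin(4t) + K_1e^(3t)cos(4t) + K_2e^(3t)sin(4t) - K_2e^(3t)cos(4t), x_2(t) = -2K_1e^(3t)sin(4t) - K_1e^(3t)cos(4t) - K_2e^(3t)sin(4t) + 2K_2e^(3t)cos(4t)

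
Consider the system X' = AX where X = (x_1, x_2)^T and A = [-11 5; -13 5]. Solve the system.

x_1(t) = -2c_1e^(-3t)sin(t) - c_1e^(-3t)cos(t) - c_2e^(-3t)sin(t) + 2c_2e^(-3t)cos(t), x_2(t) = -3c_1e^(-3t)sin(t) - 2c_1e^(-3t)cos(t) - 2c_2e^(-3t)sin(t) + 3c_2e^(-3t)cos(t)

Coefficient matrix A = [[-11, 5], [-13, 5]].
Characteristic polynomial det(A - λI) = λ^2 + 6λ + 10 = 0.
Eigenvalues λ = -3 ± i (complex conjugate pair).
For λ=-3+i: an eigenvector is (-1,-2) - i(-2,-3) = (-1 + 2i, -2 + 3i).
A real fundamental pair from Re and Im of e^((-3+i)t)v: X_1 = e^(-3t)(cos(t)·(-1,-2) + sin(t)·(-2,-3)), X_2 = e^(-3t)(sin(t)·(-1,-2) - cos(t)·(-2,-3)).
General solution: c_1X_1 + c_2X_2.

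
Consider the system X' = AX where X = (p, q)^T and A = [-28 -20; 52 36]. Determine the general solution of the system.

Coefficient matrix A = [[-28, -20], [52, 36]].
Characteristic polynomial det(A - λI) = λ^2 - 8λ + 32 = 0.
Eigenvalues λ = 4 ± 4i (complex conjugate pair).
For λ=4+4i: an eigenvector is (1,-2) - i(2,-3) = (1 - 2i, -2 + 3i).
A real fundamental pair from Re and Im of e^((4+4i)t)v: X_1 = e^(4t)(cos(4t)·(1,-2) + sin(4t)·(2,-3)), X_2 = e^(4t)(sin(4t)·(1,-2) - cos(4t)·(2,-3)).
General solution: K_1X_1 + K_2X_2.

p(t) = 2K_1e^(4t)sin(4t) + K_1e^(4t)cos(4t) + K_2e^(4t)sin(4t) - 2K_2e^(4t)cos(4t), q(t) = -3K_1e^(4t)sin(4t) - 2K_1e^(4t)cos(4t) - 2K_2e^(4t)sin(4t) + 3K_2e^(4t)cos(4t)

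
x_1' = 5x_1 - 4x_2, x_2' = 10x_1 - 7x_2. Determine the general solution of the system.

Coefficient matrix A = [[5, -4], [10, -7]].
Characteristic polynomial det(A - λI) = λ^2 + 2λ + 5 = 0.
Eigenvalues λ = -1 ± 2i (complex conjugate pair).
For λ=-1+2i: an eigenvector is (-1,-1) - i(-1,-2) = (-1 + i, -1 + 2i).
A real fundamental pair from Re and Im of e^((-1+2i)t)v: X_1 = e^(-t)(cos(2t)·(-1,-1) + sin(2t)·(-1,-2)), X_2 = e^(-t)(sin(2t)·(-1,-1) - cos(2t)·(-1,-2)).
General solution: C_1X_1 + C_2X_2.

x_1(t) = -C_1e^(-t)sin(2t) - C_1e^(-t)cos(2t) - C_2e^(-t)sin(2t) + C_2e^(-t)cos(2t), x_2(t) = -2C_1e^(-t)sin(2t) - C_1e^(-t)cos(2t) - C_2e^(-t)sin(2t) + 2C_2e^(-t)cos(2t)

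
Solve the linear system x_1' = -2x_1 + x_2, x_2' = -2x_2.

x_1(t) = -c_1e^(-2t) - c_2te^(-2t) - 3c_2e^(-2t), x_2(t) = -c_2e^(-2t)

Coefficient matrix A = [[-2, 1], [0, -2]].
Characteristic polynomial det(A - λI) = λ^2 + 4λ + 4 = 0.
Single eigenvalue λ = -2 with algebraic multiplicity 2.
Eigenvector v = (-1,0); generalized eigenvector w with (A-λI)w=v is (-3,-1).
General solution: e^(-2t)[c_1·v + c_2·(t·v + w)].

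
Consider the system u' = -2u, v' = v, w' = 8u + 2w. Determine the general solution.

Coefficient matrix A = [[-2, 0, 0], [0, 1, 0], [8, 0, 2]].
det(A - λI) = 0 gives eigenvalues λ = -2, 1, 2.
For λ=-2: eigenvector (1,0,-2).
For λ=1: eigenvector (0,1,0).
For λ=2: eigenvector (0,0,1).
General solution: c_1e^(-2t)(1,0,-2) + c_2e^(t)(0,1,0) + c_3e^(2t)(0,0,1).

u(t) = c_1e^(-2t), v(t) = c_2e^(t), w(t) = -2c_1e^(-2t) + c_3e^(2t)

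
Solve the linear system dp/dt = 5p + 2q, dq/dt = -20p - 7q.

p(t) = -C_1e^(-t)cos(2t) - C_2e^(-t)sin(2t), q(t) = C_1e^(-t)sin(2t) + 3C_1e^(-t)cos(2t) + 3C_2e^(-t)sin(2t) - C_2e^(-t)cos(2t)

Coefficient matrix A = [[5, 2], [-20, -7]].
Characteristic polynomial det(A - λI) = λ^2 + 2λ + 5 = 0.
Eigenvalues λ = -1 ± 2i (complex conjugate pair).
For λ=-1+2i: an eigenvector is (-1,3) - i(0,1) = (-1, 3 - i).
A real fundamental pair from Re and Im of e^((-1+2i)t)v: X_1 = e^(-t)(cos(2t)·(-1,3) + sin(2t)·(0,1)), X_2 = e^(-t)(sin(2t)·(-1,3) - cos(2t)·(0,1)).
General solution: C_1X_1 + C_2X_2.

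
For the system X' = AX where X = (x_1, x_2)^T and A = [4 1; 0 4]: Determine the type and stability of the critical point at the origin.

A = [[4,1],[0,4]]; det(A-λI) = λ^2 - 8λ + 16.
repeated λ = 4 with a single eigenvector.

unstable improper node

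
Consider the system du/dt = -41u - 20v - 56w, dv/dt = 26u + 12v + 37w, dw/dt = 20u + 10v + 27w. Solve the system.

Coefficient matrix A = [[-41, -20, -56], [26, 12, 37], [20, 10, 27]].
det(A - λI) = 0 gives eigenvalues λ = -3, 2, -1.
For λ=-3: eigenvector (-2,1,1).
For λ=2: eigenvector (-4,3,2).
For λ=-1: eigenvector (1,-2,0).
General solution: c_1e^(-3t)(-2,1,1) + c_2e^(2t)(-4,3,2) + c_3e^(-t)(1,-2,0).

u(t) = -2c_1e^(-3t) - 4c_2e^(2t) + c_3e^(-t), v(t) = c_1e^(-3t) + 3c_2e^(2t) - 2c_3e^(-t), w(t) = c_1e^(-3t) + 2c_2e^(2t)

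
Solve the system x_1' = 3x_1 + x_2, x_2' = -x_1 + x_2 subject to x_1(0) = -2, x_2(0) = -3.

Coefficient matrix A = [[3, 1], [-1, 1]].
Characteristic polynomial det(A - λI) = λ^2 - 4λ + 4 = 0.
Single eigenvalue λ = 2 with algebraic multiplicity 2.
Eigenvector v = (1,-1); generalized eigenvector w with (A-λI)w=v is (2,-1).
General solution: e^(2t)[C_1·v + C_2·(t·v + w)].
Applying x_1(0)=-2, x_2(0)=-3 gives C_1=8, C_2=-5.

x_1(t) = -5te^(2t) - 2e^(2t), x_2(t) = 5te^(2t) - 3e^(2t)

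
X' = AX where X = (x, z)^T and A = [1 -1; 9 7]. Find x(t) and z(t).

x(t) = -K_1e^(4t) - K_2te^(4t), z(t) = 3K_1e^(4t) + 3K_2te^(4t) + K_2e^(4t)

Coefficient matrix A = [[1, -1], [9, 7]].
Characteristic polynomial det(A - λI) = λ^2 - 8λ + 16 = 0.
Single eigenvalue λ = 4 with algebraic multiplicity 2.
Eigenvector v = (-1,3); generalized eigenvector w with (A-λI)w=v is (0,1).
General solution: e^(4t)[K_1·v + K_2·(t·v + w)].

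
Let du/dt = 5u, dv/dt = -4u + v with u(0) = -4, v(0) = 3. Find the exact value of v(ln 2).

A = [[5,0],[-4,1]]; eigenvalues λ = 1, 5.
Eigenvectors: (0,1) for λ=1, (1,-1) for λ=5.
From the initial condition, c_1 = -1, c_2 = -4.
v(ln 2) = (-1)(2^1)(1) + (-4)(2^5)(-1) = 126.

126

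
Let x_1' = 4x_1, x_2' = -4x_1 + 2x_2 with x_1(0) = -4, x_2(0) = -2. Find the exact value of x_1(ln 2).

-64

A = [[4,0],[-4,2]]; eigenvalues λ = 4, 2.
Eigenvectors: (-1,2) for λ=4, (0,-1) for λ=2.
From the initial condition, c_1 = 4, c_2 = 10.
x_1(ln 2) = (4)(2^4)(-1) + (10)(2^2)(0) = -64.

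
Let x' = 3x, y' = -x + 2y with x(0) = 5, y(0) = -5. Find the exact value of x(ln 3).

135

A = [[3,0],[-1,2]]; eigenvalues λ = 2, 3.
Eigenvectors: (0,1) for λ=2, (1,-1) for λ=3.
From the initial condition, c_1 = 0, c_2 = 5.
x(ln 3) = (0)(3^2)(0) + (5)(3^3)(1) = 135.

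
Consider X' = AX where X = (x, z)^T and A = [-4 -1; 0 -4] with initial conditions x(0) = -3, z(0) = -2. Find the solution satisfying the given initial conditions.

Coefficient matrix A = [[-4, -1], [0, -4]].
Characteristic polynomial det(A - λI) = λ^2 + 8λ + 16 = 0.
Single eigenvalue λ = -4 with algebraic multiplicity 2.
Eigenvector v = (-1,0); generalized eigenvector w with (A-λI)w=v is (1,1).
General solution: e^(-4t)[K_1·v + K_2·(t·v + w)].
Applying x(0)=-3, z(0)=-2 gives K_1=1, K_2=-2.

x(t) = 2te^(-4t) - 3e^(-4t), z(t) = -2e^(-4t)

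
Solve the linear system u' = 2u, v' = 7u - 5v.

u(t) = -c_2e^(2t), v(t) = c_1e^(-5t) - c_2e^(2t)

Coefficient matrix A = [[2, 0], [7, -5]].
Characteristic polynomial det(A - λI) = λ^2 + 3λ - 10 = 0.
Eigenvalues λ = -5, 2.
For λ=-5: (A-λI) row 1 is [7, 0], so an eigenvector is (0, 1).
For λ=2: (A-λI) row 2 is [7, -7], so an eigenvector is (-1, -1).
General solution: c_1e^(-5t)(0,1) + c_2e^(2t)(-1,-1).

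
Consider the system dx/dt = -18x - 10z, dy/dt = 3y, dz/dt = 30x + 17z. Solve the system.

x(t) = C_1e^(2t) + 2C_3e^(-3t), y(t) = C_2e^(3t), z(t) = -2C_1e^(2t) - 3C_3e^(-3t)

Coefficient matrix A = [[-18, 0, -10], [0, 3, 0], [30, 0, 17]].
det(A - λI) = 0 gives eigenvalues λ = 2, 3, -3.
For λ=2: eigenvector (1,0,-2).
For λ=3: eigenvector (0,1,0).
For λ=-3: eigenvector (2,0,-3).
General solution: C_1e^(2t)(1,0,-2) + C_2e^(3t)(0,1,0) + C_3e^(-3t)(2,0,-3).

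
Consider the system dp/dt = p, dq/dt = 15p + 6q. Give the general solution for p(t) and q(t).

p(t) = C_2e^(t), q(t) = C_1e^(6t) - 3C_2e^(t)

Coefficient matrix A = [[1, 0], [15, 6]].
Characteristic polynomial det(A - λI) = λ^2 - 7λ + 6 = 0.
Eigenvalues λ = 6, 1.
For λ=6: (A-λI) row 1 is [-5, 0], so an eigenvector is (0, 1).
For λ=1: (A-λI) row 2 is [15, 5], so an eigenvector is (1, -3).
General solution: C_1e^(6t)(0,1) + C_2e^(t)(1,-3).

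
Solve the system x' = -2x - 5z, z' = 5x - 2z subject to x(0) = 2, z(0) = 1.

x(t) = -e^(-2t)sin(5t) + 2e^(-2t)cos(5t), z(t) = 2e^(-2t)sin(5t) + e^(-2t)cos(5t)

Coefficient matrix A = [[-2, -5], [5, -2]].
Characteristic polynomial det(A - λI) = λ^2 + 4λ + 29 = 0.
Eigenvalues λ = -2 ± 5i (complex conjugate pair).
For λ=-2+5i: an eigenvector is (0,-1) - i(1,0) = (0 - i, -1).
A real fundamental pair from Re and Im of e^((-2+5i)t)v: X_1 = e^(-2t)(cos(5t)·(0,-1) + sin(5t)·(1,0)), X_2 = e^(-2t)(sin(5t)·(0,-1) - cos(5t)·(1,0)).
General solution: C_1X_1 + C_2X_2.
Applying x(0)=2, z(0)=1 gives C_1=-1, C_2=-2.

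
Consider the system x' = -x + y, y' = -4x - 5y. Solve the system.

Coefficient matrix A = [[-1, 1], [-4, -5]].
Characteristic polynomial det(A - λI) = λ^2 + 6λ + 9 = 0.
Single eigenvalue λ = -3 with algebraic multiplicity 2.
Eigenvector v = (1,-2); generalized eigenvector w with (A-λI)w=v is (1,-1).
General solution: e^(-3t)[C_1·v + C_2·(t·v + w)].

x(t) = C_1e^(-3t) + C_2te^(-3t) + C_2e^(-3t), y(t) = -2C_1e^(-3t) - 2C_2te^(-3t) - C_2e^(-3t)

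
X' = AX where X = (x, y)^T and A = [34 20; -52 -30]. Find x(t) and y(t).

x(t) = -2K_1e^(2t)sin(4t) + K_1e^(2t)cos(4t) + K_2e^(2t)sin(4t) + 2K_2e^(2t)cos(4t), y(t) = 3K_1e^(2t)sin(4t) - 2K_1e^(2t)cos(4t) - 2K_2e^(2t)sin(4t) - 3K_2e^(2t)cos(4t)

Coefficient matrix A = [[34, 20], [-52, -30]].
Characteristic polynomial det(A - λI) = λ^2 - 4λ + 20 = 0.
Eigenvalues λ = 2 ± 4i (complex conjugate pair).
For λ=2+4i: an eigenvector is (1,-2) - i(-2,3) = (1 + 2i, -2 - 3i).
A real fundamental pair from Re and Im of e^((2+4i)t)v: X_1 = e^(2t)(cos(4t)·(1,-2) + sin(4t)·(-2,3)), X_2 = e^(2t)(sin(4t)·(1,-2) - cos(4t)·(-2,3)).
General solution: K_1X_1 + K_2X_2.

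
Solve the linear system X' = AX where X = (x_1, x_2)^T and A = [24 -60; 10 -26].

x_1(t) = -2c_1e^(-6t) - 3c_2e^(4t), x_2(t) = -c_1e^(-6t) - c_2e^(4t)

Coefficient matrix A = [[24, -60], [10, -26]].
Characteristic polynomial det(A - λI) = λ^2 + 2λ - 24 = 0.
Eigenvalues λ = -6, 4.
For λ=-6: (A-λI) row 1 is [30, -60], so an eigenvector is (-2, -1).
For λ=4: (A-λI) row 1 is [20, -60], so an eigenvector is (-3, -1).
General solution: c_1e^(-6t)(-2,-1) + c_2e^(4t)(-3,-1).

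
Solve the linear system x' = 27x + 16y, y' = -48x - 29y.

x(t) = K_1e^(-5t) + 2K_2e^(3t), y(t) = -2K_1e^(-5t) - 3K_2e^(3t)

Coefficient matrix A = [[27, 16], [-48, -29]].
Characteristic polynomial det(A - λI) = λ^2 + 2λ - 15 = 0.
Eigenvalues λ = -5, 3.
For λ=-5: (A-λI) row 1 is [32, 16], so an eigenvector is (1, -2).
For λ=3: (A-λI) row 1 is [24, 16], so an eigenvector is (2, -3).
General solution: K_1e^(-5t)(1,-2) + K_2e^(3t)(2,-3).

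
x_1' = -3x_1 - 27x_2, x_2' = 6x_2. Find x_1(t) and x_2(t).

Coefficient matrix A = [[-3, -27], [0, 6]].
Characteristic polynomial det(A - λI) = λ^2 - 3λ - 18 = 0.
Eigenvalues λ = -3, 6.
For λ=-3: (A-λI) row 1 is [0, -27], so an eigenvector is (1, 0).
For λ=6: (A-λI) row 1 is [-9, -27], so an eigenvector is (3, -1).
General solution: C_1e^(-3t)(1,0) + C_2e^(6t)(3,-1).

x_1(t) = C_1e^(-3t) + 3C_2e^(6t), x_2(t) = -C_2e^(6t)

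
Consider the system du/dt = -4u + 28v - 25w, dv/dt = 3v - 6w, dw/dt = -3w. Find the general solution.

Coefficient matrix A = [[-4, 28, -25], [0, 3, -6], [0, 0, -3]].
det(A - λI) = 0 gives eigenvalues λ = -3, 3, -4.
For λ=-3: eigenvector (3,1,1).
For λ=3: eigenvector (4,1,0).
For λ=-4: eigenvector (1,0,0).
General solution: c_1e^(-3t)(3,1,1) + c_2e^(3t)(4,1,0) + c_3e^(-4t)(1,0,0).

u(t) = 3c_1e^(-3t) + 4c_2e^(3t) + c_3e^(-4t), v(t) = c_1e^(-3t) + c_2e^(3t), w(t) = c_1e^(-3t)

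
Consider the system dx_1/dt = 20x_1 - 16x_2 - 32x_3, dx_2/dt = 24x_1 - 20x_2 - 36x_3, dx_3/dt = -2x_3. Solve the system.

Coefficient matrix A = [[20, -16, -32], [24, -20, -36], [0, 0, -2]].
det(A - λI) = 0 gives eigenvalues λ = 4, -4, -2.
For λ=4: eigenvector (1,1,0).
For λ=-4: eigenvector (2,3,0).
For λ=-2: eigenvector (0,-2,1).
General solution: C_1e^(4t)(1,1,0) + C_2e^(-4t)(2,3,0) + C_3e^(-2t)(0,-2,1).

x_1(t) = C_1e^(4t) + 2C_2e^(-4t), x_2(t) = C_1e^(4t) + 3C_2e^(-4t) - 2C_3e^(-2t), x_3(t) = C_3e^(-2t)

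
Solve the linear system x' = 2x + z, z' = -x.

x(t) = c_1e^(t) + c_2te^(t) + 2c_2e^(t), z(t) = -c_1e^(t) - c_2te^(t) - c_2e^(t)

Coefficient matrix A = [[2, 1], [-1, 0]].
Characteristic polynomial det(A - λI) = λ^2 - 2λ + 1 = 0.
Single eigenvalue λ = 1 with algebraic multiplicity 2.
Eigenvector v = (1,-1); generalized eigenvector w with (A-λI)w=v is (2,-1).
General solution: e^(t)[c_1·v + c_2·(t·v + w)].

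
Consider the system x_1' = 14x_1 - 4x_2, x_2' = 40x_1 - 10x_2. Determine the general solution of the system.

x_1(t) = -c_1e^(2t)sin(4t) + c_2e^(2t)cos(4t), x_2(t) = -3c_1e^(2t)sin(4t) + c_1e^(2t)cos(4t) + c_2e^(2t)sin(4t) + 3c_2e^(2t)cos(4t)

Coefficient matrix A = [[14, -4], [40, -10]].
Characteristic polynomial det(A - λI) = λ^2 - 4λ + 20 = 0.
Eigenvalues λ = 2 ± 4i (complex conjugate pair).
For λ=2+4i: an eigenvector is (0,1) - i(-1,-3) = (0 + i, 1 + 3i).
A real fundamental pair from Re and Im of e^((2+4i)t)v: X_1 = e^(2t)(cos(4t)·(0,1) + sin(4t)·(-1,-3)), X_2 = e^(2t)(sin(4t)·(0,1) - cos(4t)·(-1,-3)).
General solution: c_1X_1 + c_2X_2.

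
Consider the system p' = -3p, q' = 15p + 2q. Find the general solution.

p(t) = C_2e^(-3t), q(t) = C_1e^(2t) - 3C_2e^(-3t)

Coefficient matrix A = [[-3, 0], [15, 2]].
Characteristic polynomial det(A - λI) = λ^2 + λ - 6 = 0.
Eigenvalues λ = 2, -3.
For λ=2: (A-λI) row 1 is [-5, 0], so an eigenvector is (0, 1).
For λ=-3: (A-λI) row 2 is [15, 5], so an eigenvector is (1, -3).
General solution: C_1e^(2t)(0,1) + C_2e^(-3t)(1,-3).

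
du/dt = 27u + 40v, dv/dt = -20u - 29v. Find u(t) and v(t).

Coefficient matrix A = [[27, 40], [-20, -29]].
Characteristic polynomial det(A - λI) = λ^2 + 2λ + 17 = 0.
Eigenvalues λ = -1 ± 4i (complex conjugate pair).
For λ=-1+4i: an eigenvector is (3,-2) - i(1,-1) = (3 - i, -2 + i).
A real fundamental pair from Re and Im of e^((-1+4i)t)v: X_1 = e^(-t)(cos(4t)·(3,-2) + sin(4t)·(1,-1)), X_2 = e^(-t)(sin(4t)·(3,-2) - cos(4t)·(1,-1)).
General solution: c_1X_1 + c_2X_2.

u(t) = c_1e^(-t)sin(4t) + 3c_1e^(-t)cos(4t) + 3c_2e^(-t)sin(4t) - c_2e^(-t)cos(4t), v(t) = -c_1e^(-t)sin(4t) - 2c_1e^(-t)cos(4t) - 2c_2e^(-t)sin(4t) + c_2e^(-t)cos(4t)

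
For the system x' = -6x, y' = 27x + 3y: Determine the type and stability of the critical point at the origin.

saddle

A = [[-6,0],[27,3]]; det(A-λI) = λ^2 + 3λ - 18.
λ = -6, 3: opposite signs.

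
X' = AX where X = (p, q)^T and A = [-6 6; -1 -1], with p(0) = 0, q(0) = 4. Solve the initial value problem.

p(t) = 24e^(-3t) - 24e^(-4t), q(t) = 12e^(-3t) - 8e^(-4t)

Coefficient matrix A = [[-6, 6], [-1, -1]].
Characteristic polynomial det(A - λI) = λ^2 + 7λ + 12 = 0.
Eigenvalues λ = -4, -3.
For λ=-4: (A-λI) row 1 is [-2, 6], so an eigenvector is (-3, -1).
For λ=-3: (A-λI) row 1 is [-3, 6], so an eigenvector is (-2, -1).
General solution: K_1e^(-4t)(-3,-1) + K_2e^(-3t)(-2,-1).
Applying p(0)=0, q(0)=4 gives K_1=8, K_2=-12.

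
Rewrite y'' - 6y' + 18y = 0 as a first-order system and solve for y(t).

y(t) = K_1e^(3t)cos(3t) + K_2e^(3t)sin(3t)

Let x_1 = y, x_2 = y'. Then x_1' = x_2 and x_2' = -18x_1 + 6x_2.
A = [[0,1],[-18,6]]; det(A-λI) = λ^2 - 6λ + 18.
Eigenvalues λ = 3 ± 3i.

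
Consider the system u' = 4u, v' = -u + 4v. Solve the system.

u(t) = C_2e^(4t), v(t) = -C_1e^(4t) - C_2te^(4t) - 2C_2e^(4t)

Coefficient matrix A = [[4, 0], [-1, 4]].
Characteristic polynomial det(A - λI) = λ^2 - 8λ + 16 = 0.
Single eigenvalue λ = 4 with algebraic multiplicity 2.
Eigenvector v = (0,-1); generalized eigenvector w with (A-λI)w=v is (1,-2).
General solution: e^(4t)[C_1·v + C_2·(t·v + w)].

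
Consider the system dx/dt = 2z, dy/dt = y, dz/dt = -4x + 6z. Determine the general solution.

Coefficient matrix A = [[0, 0, 2], [0, 1, 0], [-4, 0, 6]].
det(A - λI) = 0 gives eigenvalues λ = 4, 1, 2.
For λ=4: eigenvector (1,0,2).
For λ=1: eigenvector (0,-1,0).
For λ=2: eigenvector (-1,0,-1).
General solution: c_1e^(4t)(1,0,2) + c_2e^(t)(0,-1,0) + c_3e^(2t)(-1,0,-1).

x(t) = c_1e^(4t) - c_3e^(2t), y(t) = -c_2e^(t), z(t) = 2c_1e^(4t) - c_3e^(2t)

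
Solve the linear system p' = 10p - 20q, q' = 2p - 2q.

p(t) = -3K_1e^(4t)sin(2t) - K_1e^(4t)cos(2t) - K_2e^(4t)sin(2t) + 3K_2e^(4t)cos(2t), q(t) = -K_1e^(4t)sin(2t) + K_2e^(4t)cos(2t)

Coefficient matrix A = [[10, -20], [2, -2]].
Characteristic polynomial det(A - λI) = λ^2 - 8λ + 20 = 0.
Eigenvalues λ = 4 ± 2i (complex conjugate pair).
For λ=4+2i: an eigenvector is (-1,0) - i(-3,-1) = (-1 + 3i, 0 + i).
A real fundamental pair from Re and Im of e^((4+2i)t)v: X_1 = e^(4t)(cos(2t)·(-1,0) + sin(2t)·(-3,-1)), X_2 = e^(4t)(sin(2t)·(-1,0) - cos(2t)·(-3,-1)).
General solution: K_1X_1 + K_2X_2.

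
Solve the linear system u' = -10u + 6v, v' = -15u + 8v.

u(t) = -c_1e^(-t)sin(3t) + c_1e^(-t)cos(3t) + c_2e^(-t)sin(3t) + c_2e^(-t)cos(3t), v(t) = -2c_1e^(-t)sin(3t) + c_1e^(-t)cos(3t) + c_2e^(-t)sin(3t) + 2c_2e^(-t)cos(3t)

Coefficient matrix A = [[-10, 6], [-15, 8]].
Characteristic polynomial det(A - λI) = λ^2 + 2λ + 10 = 0.
Eigenvalues λ = -1 ± 3i (complex conjugate pair).
For λ=-1+3i: an eigenvector is (1,1) - i(-1,-2) = (1 + i, 1 + 2i).
A real fundamental pair from Re and Im of e^((-1+3i)t)v: X_1 = e^(-t)(cos(3t)·(1,1) + sin(3t)·(-1,-2)), X_2 = e^(-t)(sin(3t)·(1,1) - cos(3t)·(-1,-2)).
General solution: c_1X_1 + c_2X_2.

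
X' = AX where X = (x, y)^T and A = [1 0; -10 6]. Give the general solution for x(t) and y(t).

x(t) = -C_2e^(t), y(t) = C_1e^(6t) - 2C_2e^(t)

Coefficient matrix A = [[1, 0], [-10, 6]].
Characteristic polynomial det(A - λI) = λ^2 - 7λ + 6 = 0.
Eigenvalues λ = 6, 1.
For λ=6: (A-λI) row 1 is [-5, 0], so an eigenvector is (0, 1).
For λ=1: (A-λI) row 2 is [-10, 5], so an eigenvector is (-1, -2).
General solution: C_1e^(6t)(0,1) + C_2e^(t)(-1,-2).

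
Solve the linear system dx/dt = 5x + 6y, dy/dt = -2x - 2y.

x(t) = 3c_1e^(t) - 2c_2e^(2t), y(t) = -2c_1e^(t) + c_2e^(2t)

Coefficient matrix A = [[5, 6], [-2, -2]].
Characteristic polynomial det(A - λI) = λ^2 - 3λ + 2 = 0.
Eigenvalues λ = 1, 2.
For λ=1: (A-λI) row 1 is [4, 6], so an eigenvector is (3, -2).
For λ=2: (A-λI) row 1 is [3, 6], so an eigenvector is (-2, 1).
General solution: c_1e^(t)(3,-2) + c_2e^(2t)(-2,1).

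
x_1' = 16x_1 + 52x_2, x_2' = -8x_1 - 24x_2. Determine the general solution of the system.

Coefficient matrix A = [[16, 52], [-8, -24]].
Characteristic polynomial det(A - λI) = λ^2 + 8λ + 32 = 0.
Eigenvalues λ = -4 ± 4i (complex conjugate pair).
For λ=-4+4i: an eigenvector is (3,-1) - i(2,-1) = (3 - 2i, -1 + i).
A real fundamental pair from Re and Im of e^((-4+4i)t)v: X_1 = e^(-4t)(cos(4t)·(3,-1) + sin(4t)·(2,-1)), X_2 = e^(-4t)(sin(4t)·(3,-1) - cos(4t)·(2,-1)).
General solution: C_1X_1 + C_2X_2.

x_1(t) = 2C_1e^(-4t)sin(4t) + 3C_1e^(-4t)cos(4t) + 3C_2e^(-4t)sin(4t) - 2C_2e^(-4t)cos(4t), x_2(t) = -C_1e^(-4t)sin(4t) - C_1e^(-4t)cos(4t) - C_2e^(-4t)sin(4t) + C_2e^(-4t)cos(4t)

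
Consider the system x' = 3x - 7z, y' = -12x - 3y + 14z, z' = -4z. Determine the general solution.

x(t) = K_1e^(3t) + K_3e^(-4t), y(t) = -2K_1e^(3t) + K_2e^(-3t) - 2K_3e^(-4t), z(t) = K_3e^(-4t)

Coefficient matrix A = [[3, 0, -7], [-12, -3, 14], [0, 0, -4]].
det(A - λI) = 0 gives eigenvalues λ = 3, -3, -4.
For λ=3: eigenvector (1,-2,0).
For λ=-3: eigenvector (0,1,0).
For λ=-4: eigenvector (1,-2,1).
General solution: K_1e^(3t)(1,-2,0) + K_2e^(-3t)(0,1,0) + K_3e^(-4t)(1,-2,1).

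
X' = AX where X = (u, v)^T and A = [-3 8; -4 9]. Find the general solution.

u(t) = -2c_1e^(t) - c_2e^(5t), v(t) = -c_1e^(t) - c_2e^(5t)

Coefficient matrix A = [[-3, 8], [-4, 9]].
Characteristic polynomial det(A - λI) = λ^2 - 6λ + 5 = 0.
Eigenvalues λ = 1, 5.
For λ=1: (A-λI) row 1 is [-4, 8], so an eigenvector is (-2, -1).
For λ=5: (A-λI) row 1 is [-8, 8], so an eigenvector is (-1, -1).
General solution: c_1e^(t)(-2,-1) + c_2e^(5t)(-1,-1).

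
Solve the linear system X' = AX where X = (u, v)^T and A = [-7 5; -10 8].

u(t) = K_1e^(-2t) - K_2e^(3t), v(t) = K_1e^(-2t) - 2K_2e^(3t)

Coefficient matrix A = [[-7, 5], [-10, 8]].
Characteristic polynomial det(A - λI) = λ^2 - λ - 6 = 0.
Eigenvalues λ = -2, 3.
For λ=-2: (A-λI) row 1 is [-5, 5], so an eigenvector is (1, 1).
For λ=3: (A-λI) row 1 is [-10, 5], so an eigenvector is (-1, -2).
General solution: K_1e^(-2t)(1,1) + K_2e^(3t)(-1,-2).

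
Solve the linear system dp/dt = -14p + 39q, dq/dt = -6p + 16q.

p(t) = 3c_1e^(t)sin(3t) + 2c_1e^(t)cos(3t) + 2c_2e^(t)sin(3t) - 3c_2e^(t)cos(3t), q(t) = c_1e^(t)sin(3t) + c_1e^(t)cos(3t) + c_2e^(t)sin(3t) - c_2e^(t)cos(3t)

Coefficient matrix A = [[-14, 39], [-6, 16]].
Characteristic polynomial det(A - λI) = λ^2 - 2λ + 10 = 0.
Eigenvalues λ = 1 ± 3i (complex conjugate pair).
For λ=1+3i: an eigenvector is (2,1) - i(3,1) = (2 - 3i, 1 - i).
A real fundamental pair from Re and Im of e^((1+3i)t)v: X_1 = e^(t)(cos(3t)·(2,1) + sin(3t)·(3,1)), X_2 = e^(t)(sin(3t)·(2,1) - cos(3t)·(3,1)).
General solution: c_1X_1 + c_2X_2.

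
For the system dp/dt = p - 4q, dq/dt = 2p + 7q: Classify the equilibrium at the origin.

A = [[1,-4],[2,7]]; det(A-λI) = λ^2 - 8λ + 15.
λ = 3, 5: both positive.

unstable node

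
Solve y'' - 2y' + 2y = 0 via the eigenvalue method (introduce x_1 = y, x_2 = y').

Let x_1 = y, x_2 = y'. Then x_1' = x_2 and x_2' = -2x_1 + 2x_2.
A = [[0,1],[-2,2]]; det(A-λI) = λ^2 - 2λ + 2.
Eigenvalues λ = 1 ± i.

y(t) = K_1e^(t)cos(t) + K_2e^(t)sin(t)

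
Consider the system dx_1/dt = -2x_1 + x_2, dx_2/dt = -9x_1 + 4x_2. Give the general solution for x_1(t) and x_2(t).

x_1(t) = C_1e^(t) + C_2te^(t) - C_2e^(t), x_2(t) = 3C_1e^(t) + 3C_2te^(t) - 2C_2e^(t)

Coefficient matrix A = [[-2, 1], [-9, 4]].
Characteristic polynomial det(A - λI) = λ^2 - 2λ + 1 = 0.
Single eigenvalue λ = 1 with algebraic multiplicity 2.
Eigenvector v = (1,3); generalized eigenvector w with (A-λI)w=v is (-1,-2).
General solution: e^(t)[C_1·v + C_2·(t·v + w)].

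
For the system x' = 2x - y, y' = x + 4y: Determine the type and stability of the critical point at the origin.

A = [[2,-1],[1,4]]; det(A-λI) = λ^2 - 6λ + 9.
repeated λ = 3 with a single eigenvector.

unstable improper node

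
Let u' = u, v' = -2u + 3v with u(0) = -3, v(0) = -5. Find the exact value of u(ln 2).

A = [[1,0],[-2,3]]; eigenvalues λ = 3, 1.
Eigenvectors: (0,-1) for λ=3, (1,1) for λ=1.
From the initial condition, c_1 = 2, c_2 = -3.
u(ln 2) = (2)(2^3)(0) + (-3)(2^1)(1) = -6.

-6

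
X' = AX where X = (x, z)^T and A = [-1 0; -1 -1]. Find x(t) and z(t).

x(t) = -K_2e^(-t), z(t) = K_1e^(-t) + K_2te^(-t) + 2K_2e^(-t)

Coefficient matrix A = [[-1, 0], [-1, -1]].
Characteristic polynomial det(A - λI) = λ^2 + 2λ + 1 = 0.
Single eigenvalue λ = -1 with algebraic multiplicity 2.
Eigenvector v = (0,1); generalized eigenvector w with (A-λI)w=v is (-1,2).
General solution: e^(-t)[K_1·v + K_2·(t·v + w)].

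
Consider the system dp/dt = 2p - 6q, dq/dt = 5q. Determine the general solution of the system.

Coefficient matrix A = [[2, -6], [0, 5]].
Characteristic polynomial det(A - λI) = λ^2 - 7λ + 10 = 0.
Eigenvalues λ = 5, 2.
For λ=5: (A-λI) row 1 is [-3, -6], so an eigenvector is (2, -1).
For λ=2: (A-λI) row 1 is [0, -6], so an eigenvector is (-1, 0).
General solution: K_1e^(5t)(2,-1) + K_2e^(2t)(-1,0).

p(t) = 2K_1e^(5t) - K_2e^(2t), q(t) = -K_1e^(5t)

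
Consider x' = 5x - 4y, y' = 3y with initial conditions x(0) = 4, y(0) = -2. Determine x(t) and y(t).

Coefficient matrix A = [[5, -4], [0, 3]].
Characteristic polynomial det(A - λI) = λ^2 - 8λ + 15 = 0.
Eigenvalues λ = 5, 3.
For λ=5: (A-λI) row 1 is [0, -4], so an eigenvector is (-1, 0).
For λ=3: (A-λI) row 1 is [2, -4], so an eigenvector is (-2, -1).
General solution: C_1e^(5t)(-1,0) + C_2e^(3t)(-2,-1).
Applying x(0)=4, y(0)=-2 gives C_1=-8, C_2=2.

x(t) = 8e^(5t) - 4e^(3t), y(t) = -2e^(3t)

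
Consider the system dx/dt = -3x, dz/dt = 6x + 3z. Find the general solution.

Coefficient matrix A = [[-3, 0], [6, 3]].
Characteristic polynomial det(A - λI) = λ^2 - 9 = 0.
Eigenvalues λ = 3, -3.
For λ=3: (A-λI) row 1 is [-6, 0], so an eigenvector is (0, -1).
For λ=-3: (A-λI) row 2 is [6, 6], so an eigenvector is (-1, 1).
General solution: C_1e^(3t)(0,-1) + C_2e^(-3t)(-1,1).

x(t) = -C_2e^(-3t), z(t) = -C_1e^(3t) + C_2e^(-3t)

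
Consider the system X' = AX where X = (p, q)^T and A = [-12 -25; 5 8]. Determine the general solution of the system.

Coefficient matrix A = [[-12, -25], [5, 8]].
Characteristic polynomial det(A - λI) = λ^2 + 4λ + 29 = 0.
Eigenvalues λ = -2 ± 5i (complex conjugate pair).
For λ=-2+5i: an eigenvector is (2,-1) - i(1,0) = (2 - i, -1).
A real fundamental pair from Re and Im of e^((-2+5i)t)v: X_1 = e^(-2t)(cos(5t)·(2,-1) + sin(5t)·(1,0)), X_2 = e^(-2t)(sin(5t)·(2,-1) - cos(5t)·(1,0)).
General solution: c_1X_1 + c_2X_2.

p(t) = c_1e^(-2t)sin(5t) + 2c_1e^(-2t)cos(5t) + 2c_2e^(-2t)sin(5t) - c_2e^(-2t)cos(5t), q(t) = -c_1e^(-2t)cos(5t) - c_2e^(-2t)sin(5t)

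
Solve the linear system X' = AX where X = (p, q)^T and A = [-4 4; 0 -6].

Coefficient matrix A = [[-4, 4], [0, -6]].
Characteristic polynomial det(A - λI) = λ^2 + 10λ + 24 = 0.
Eigenvalues λ = -6, -4.
For λ=-6: (A-λI) row 1 is [2, 4], so an eigenvector is (2, -1).
For λ=-4: (A-λI) row 1 is [0, 4], so an eigenvector is (1, 0).
General solution: C_1e^(-6t)(2,-1) + C_2e^(-4t)(1,0).

p(t) = 2C_1e^(-6t) + C_2e^(-4t), q(t) = -C_1e^(-6t)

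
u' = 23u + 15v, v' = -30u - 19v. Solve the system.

u(t) = -C_1e^(2t)sin(3t) + 2C_1e^(2t)cos(3t) + 2C_2e^(2t)sin(3t) + C_2e^(2t)cos(3t), v(t) = C_1e^(2t)sin(3t) - 3C_1e^(2t)cos(3t) - 3C_2e^(2t)sin(3t) - C_2e^(2t)cos(3t)

Coefficient matrix A = [[23, 15], [-30, -19]].
Characteristic polynomial det(A - λI) = λ^2 - 4λ + 13 = 0.
Eigenvalues λ = 2 ± 3i (complex conjugate pair).
For λ=2+3i: an eigenvector is (2,-3) - i(-1,1) = (2 + i, -3 - i).
A real fundamental pair from Re and Im of e^((2+3i)t)v: X_1 = e^(2t)(cos(3t)·(2,-3) + sin(3t)·(-1,1)), X_2 = e^(2t)(sin(3t)·(2,-3) - cos(3t)·(-1,1)).
General solution: C_1X_1 + C_2X_2.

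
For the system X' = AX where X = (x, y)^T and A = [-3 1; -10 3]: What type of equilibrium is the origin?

center

A = [[-3,1],[-10,3]]; det(A-λI) = λ^2 + 1.
λ = 0 ± i: zero real part.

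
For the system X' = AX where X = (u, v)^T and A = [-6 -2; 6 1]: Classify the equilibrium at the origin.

A = [[-6,-2],[6,1]]; det(A-λI) = λ^2 + 5λ + 6.
λ = -2, -3: both negative.

stable node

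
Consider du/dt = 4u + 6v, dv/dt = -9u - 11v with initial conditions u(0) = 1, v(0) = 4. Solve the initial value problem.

Coefficient matrix A = [[4, 6], [-9, -11]].
Characteristic polynomial det(A - λI) = λ^2 + 7λ + 10 = 0.
Eigenvalues λ = -5, -2.
For λ=-5: (A-λI) row 1 is [9, 6], so an eigenvector is (-2, 3).
For λ=-2: (A-λI) row 1 is [6, 6], so an eigenvector is (-1, 1).
General solution: K_1e^(-5t)(-2,3) + K_2e^(-2t)(-1,1).
Applying u(0)=1, v(0)=4 gives K_1=5, K_2=-11.

u(t) = 11e^(-2t) - 10e^(-5t), v(t) = -11e^(-2t) + 15e^(-5t)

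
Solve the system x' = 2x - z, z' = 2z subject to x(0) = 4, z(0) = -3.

x(t) = 3te^(2t) + 4e^(2t), z(t) = -3e^(2t)

Coefficient matrix A = [[2, -1], [0, 2]].
Characteristic polynomial det(A - λI) = λ^2 - 4λ + 4 = 0.
Single eigenvalue λ = 2 with algebraic multiplicity 2.
Eigenvector v = (1,0); generalized eigenvector w with (A-λI)w=v is (-3,-1).
General solution: e^(2t)[c_1·v + c_2·(t·v + w)].
Applying x(0)=4, z(0)=-3 gives c_1=13, c_2=3.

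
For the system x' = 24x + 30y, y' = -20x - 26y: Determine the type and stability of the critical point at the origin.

A = [[24,30],[-20,-26]]; det(A-λI) = λ^2 + 2λ - 24.
λ = 4, -6: opposite signs.

saddle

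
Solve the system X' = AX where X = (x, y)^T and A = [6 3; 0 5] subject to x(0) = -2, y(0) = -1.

Coefficient matrix A = [[6, 3], [0, 5]].
Characteristic polynomial det(A - λI) = λ^2 - 11λ + 30 = 0.
Eigenvalues λ = 6, 5.
For λ=6: (A-λI) row 1 is [0, 3], so an eigenvector is (-1, 0).
For λ=5: (A-λI) row 1 is [1, 3], so an eigenvector is (3, -1).
General solution: K_1e^(6t)(-1,0) + K_2e^(5t)(3,-1).
Applying x(0)=-2, y(0)=-1 gives K_1=5, K_2=1.

x(t) = -5e^(6t) + 3e^(5t), y(t) = -e^(5t)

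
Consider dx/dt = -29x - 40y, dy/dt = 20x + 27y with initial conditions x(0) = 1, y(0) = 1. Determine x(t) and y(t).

x(t) = -17e^(-t)sin(4t) + e^(-t)cos(4t), y(t) = 12e^(-t)sin(4t) + e^(-t)cos(4t)

Coefficient matrix A = [[-29, -40], [20, 27]].
Characteristic polynomial det(A - λI) = λ^2 + 2λ + 17 = 0.
Eigenvalues λ = -1 ± 4i (complex conjugate pair).
For λ=-1+4i: an eigenvector is (3,-2) - i(-1,1) = (3 + i, -2 - i).
A real fundamental pair from Re and Im of e^((-1+4i)t)v: X_1 = e^(-t)(cos(4t)·(3,-2) + sin(4t)·(-1,1)), X_2 = e^(-t)(sin(4t)·(3,-2) - cos(4t)·(-1,1)).
General solution: C_1X_1 + C_2X_2.
Applying x(0)=1, y(0)=1 gives C_1=2, C_2=-5.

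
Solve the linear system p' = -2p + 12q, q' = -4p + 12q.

p(t) = -2C_1e^(4t) - 3C_2e^(6t), q(t) = -C_1e^(4t) - 2C_2e^(6t)

Coefficient matrix A = [[-2, 12], [-4, 12]].
Characteristic polynomial det(A - λI) = λ^2 - 10λ + 24 = 0.
Eigenvalues λ = 4, 6.
For λ=4: (A-λI) row 1 is [-6, 12], so an eigenvector is (-2, -1).
For λ=6: (A-λI) row 1 is [-8, 12], so an eigenvector is (-3, -2).
General solution: C_1e^(4t)(-2,-1) + C_2e^(6t)(-3,-2).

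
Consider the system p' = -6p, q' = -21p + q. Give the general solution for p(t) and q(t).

Coefficient matrix A = [[-6, 0], [-21, 1]].
Characteristic polynomial det(A - λI) = λ^2 + 5λ - 6 = 0.
Eigenvalues λ = 1, -6.
For λ=1: (A-λI) row 1 is [-7, 0], so an eigenvector is (0, 1).
For λ=-6: (A-λI) row 2 is [-21, 7], so an eigenvector is (1, 3).
General solution: c_1e^(t)(0,1) + c_2e^(-6t)(1,3).

p(t) = c_2e^(-6t), q(t) = c_1e^(t) + 3c_2e^(-6t)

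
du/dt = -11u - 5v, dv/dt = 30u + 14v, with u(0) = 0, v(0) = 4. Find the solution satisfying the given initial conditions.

Coefficient matrix A = [[-11, -5], [30, 14]].
Characteristic polynomial det(A - λI) = λ^2 - 3λ - 4 = 0.
Eigenvalues λ = 4, -1.
For λ=4: (A-λI) row 1 is [-15, -5], so an eigenvector is (1, -3).
For λ=-1: (A-λI) row 1 is [-10, -5], so an eigenvector is (-1, 2).
General solution: c_1e^(4t)(1,-3) + c_2e^(-t)(-1,2).
Applying u(0)=0, v(0)=4 gives c_1=-4, c_2=-4.

u(t) = -4e^(4t) + 4e^(-t), v(t) = 12e^(4t) - 8e^(-t)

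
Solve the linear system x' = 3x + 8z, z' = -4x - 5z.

x(t) = -K_1e^(-t)sin(4t) - K_1e^(-t)cos(4t) - K_2e^(-t)sin(4t) + K_2e^(-t)cos(4t), z(t) = K_1e^(-t)sin(4t) - K_2e^(-t)cos(4t)

Coefficient matrix A = [[3, 8], [-4, -5]].
Characteristic polynomial det(A - λI) = λ^2 + 2λ + 17 = 0.
Eigenvalues λ = -1 ± 4i (complex conjugate pair).
For λ=-1+4i: an eigenvector is (-1,0) - i(-1,1) = (-1 + i, 0 - i).
A real fundamental pair from Re and Im of e^((-1+4i)t)v: X_1 = e^(-t)(cos(4t)·(-1,0) + sin(4t)·(-1,1)), X_2 = e^(-t)(sin(4t)·(-1,0) - cos(4t)·(-1,1)).
General solution: K_1X_1 + K_2X_2.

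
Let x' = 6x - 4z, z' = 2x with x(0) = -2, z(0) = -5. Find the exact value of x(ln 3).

A = [[6,-4],[2,0]]; eigenvalues λ = 2, 4.
Eigenvectors: (1,1) for λ=2, (2,1) for λ=4.
From the initial condition, c_1 = -8, c_2 = 3.
x(ln 3) = (-8)(3^2)(1) + (3)(3^4)(2) = 414.

414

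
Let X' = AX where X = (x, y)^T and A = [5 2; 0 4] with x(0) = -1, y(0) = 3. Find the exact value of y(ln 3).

A = [[5,2],[0,4]]; eigenvalues λ = 4, 5.
Eigenvectors: (2,-1) for λ=4, (-1,0) for λ=5.
From the initial condition, c_1 = -3, c_2 = -5.
y(ln 3) = (-3)(3^4)(-1) + (-5)(3^5)(0) = 243.

243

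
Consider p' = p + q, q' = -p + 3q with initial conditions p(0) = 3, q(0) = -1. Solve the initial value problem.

Coefficient matrix A = [[1, 1], [-1, 3]].
Characteristic polynomial det(A - λI) = λ^2 - 4λ + 4 = 0.
Single eigenvalue λ = 2 with algebraic multiplicity 2.
Eigenvector v = (1,1); generalized eigenvector w with (A-λI)w=v is (-1,0).
General solution: e^(2t)[K_1·v + K_2·(t·v + w)].
Applying p(0)=3, q(0)=-1 gives K_1=-1, K_2=-4.

p(t) = -4te^(2t) + 3e^(2t), q(t) = -4te^(2t) - e^(2t)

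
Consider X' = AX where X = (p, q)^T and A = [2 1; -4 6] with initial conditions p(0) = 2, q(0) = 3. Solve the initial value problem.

p(t) = -te^(4t) + 2e^(4t), q(t) = -2te^(4t) + 3e^(4t)

Coefficient matrix A = [[2, 1], [-4, 6]].
Characteristic polynomial det(A - λI) = λ^2 - 8λ + 16 = 0.
Single eigenvalue λ = 4 with algebraic multiplicity 2.
Eigenvector v = (1,2); generalized eigenvector w with (A-λI)w=v is (-1,-1).
General solution: e^(4t)[K_1·v + K_2·(t·v + w)].
Applying p(0)=2, q(0)=3 gives K_1=1, K_2=-1.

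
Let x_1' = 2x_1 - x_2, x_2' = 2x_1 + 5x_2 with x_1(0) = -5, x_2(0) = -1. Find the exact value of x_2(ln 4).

-2368

A = [[2,-1],[2,5]]; eigenvalues λ = 3, 4.
Eigenvectors: (1,-1) for λ=3, (-1,2) for λ=4.
From the initial condition, c_1 = -11, c_2 = -6.
x_2(ln 4) = (-11)(4^3)(-1) + (-6)(4^4)(2) = -2368.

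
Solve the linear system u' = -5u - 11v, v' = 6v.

u(t) = K_1e^(6t) + K_2e^(-5t), v(t) = -K_1e^(6t)

Coefficient matrix A = [[-5, -11], [0, 6]].
Characteristic polynomial det(A - λI) = λ^2 - λ - 30 = 0.
Eigenvalues λ = 6, -5.
For λ=6: (A-λI) row 1 is [-11, -11], so an eigenvector is (1, -1).
For λ=-5: (A-λI) row 1 is [0, -11], so an eigenvector is (1, 0).
General solution: K_1e^(6t)(1,-1) + K_2e^(-5t)(1,0).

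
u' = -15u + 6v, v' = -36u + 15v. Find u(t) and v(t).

Coefficient matrix A = [[-15, 6], [-36, 15]].
Characteristic polynomial det(A - λI) = λ^2 - 9 = 0.
Eigenvalues λ = -3, 3.
For λ=-3: (A-λI) row 1 is [-12, 6], so an eigenvector is (-1, -2).
For λ=3: (A-λI) row 1 is [-18, 6], so an eigenvector is (-1, -3).
General solution: K_1e^(-3t)(-1,-2) + K_2e^(3t)(-1,-3).

u(t) = -K_1e^(-3t) - K_2e^(3t), v(t) = -2K_1e^(-3t) - 3K_2e^(3t)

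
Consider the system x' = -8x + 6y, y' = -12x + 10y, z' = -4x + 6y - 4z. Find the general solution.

x(t) = K_1e^(-2t) + K_3e^(4t), y(t) = K_1e^(-2t) + 2K_3e^(4t), z(t) = K_1e^(-2t) + K_2e^(-4t) + K_3e^(4t)

Coefficient matrix A = [[-8, 6, 0], [-12, 10, 0], [-4, 6, -4]].
det(A - λI) = 0 gives eigenvalues λ = -2, -4, 4.
For λ=-2: eigenvector (1,1,1).
For λ=-4: eigenvector (0,0,1).
For λ=4: eigenvector (1,2,1).
General solution: K_1e^(-2t)(1,1,1) + K_2e^(-4t)(0,0,1) + K_3e^(4t)(1,2,1).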